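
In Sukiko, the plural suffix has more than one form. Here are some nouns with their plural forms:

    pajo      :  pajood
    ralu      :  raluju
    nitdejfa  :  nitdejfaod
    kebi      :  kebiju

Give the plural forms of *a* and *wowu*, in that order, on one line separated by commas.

aod, wowuju

The pattern is height harmony: -ju when the last vowel of the stem is a high vowel (*ralu*, *kebi*); -od when the last vowel of the stem is a non-high vowel (*pajo*, *nitdejfa*).
Since the last vowel of *a* is /a/ (a non-high vowel), it takes -od, giving *aod*.
The last vowel of *wowu* is /u/, which is a high vowel, so the suffix is -ju, giving *wowuju*.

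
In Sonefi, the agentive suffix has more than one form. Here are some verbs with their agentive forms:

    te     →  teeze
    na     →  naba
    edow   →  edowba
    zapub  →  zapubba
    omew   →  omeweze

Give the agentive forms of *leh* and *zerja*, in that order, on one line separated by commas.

leheze, zerjaba

The suffix is conditioned by the last vowel: -eze when the last vowel of the stem is a front vowel (*te*, *omew*); -ba when the last vowel of the stem is a back vowel (*na*, *edow*, *zapub*).
Since the last vowel of *leh* is /e/ (a front vowel), it takes -eze, giving *leheze*.
*zerja*: last vowel = /a/, a back vowel → -ba → *zerjaba*.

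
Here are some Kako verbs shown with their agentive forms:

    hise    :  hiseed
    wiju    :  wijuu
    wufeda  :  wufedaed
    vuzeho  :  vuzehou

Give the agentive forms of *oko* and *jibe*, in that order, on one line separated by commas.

okou, jibeed

The pattern is rounding harmony: -u when the last vowel of the stem is a rounded vowel (*wiju*, *vuzeho*); -ed when the last vowel of the stem is an unrounded vowel (*hise*, *wufeda*).
*oko* — last vowel /o/ (a rounded vowel) → -u → *okou*.
The last vowel of *jibe* is /e/, which is an unrounded vowel, so the suffix is -ed, giving *jibeed*.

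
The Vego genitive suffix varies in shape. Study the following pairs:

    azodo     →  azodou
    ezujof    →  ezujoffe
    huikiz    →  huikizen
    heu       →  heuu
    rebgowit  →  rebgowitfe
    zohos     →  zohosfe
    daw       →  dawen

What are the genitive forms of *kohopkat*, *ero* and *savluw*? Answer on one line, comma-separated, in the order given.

Looking at the final sound of each stem: -fe when the stem ends in a voiceless consonant (*ezujof*, *rebgowit*, *zohos*); -en when the stem ends in a voiced consonant (*huikiz*, *daw*); -u when the stem ends in a vowel (*azodo*, *heu*).
The final sound of *kohopkat* is /t/, which is a voiceless consonant, so the suffix is -fe, giving *kohopkatfe*.
Since the final sound of *ero* is /o/ (a vowel), it takes -u, giving *erou*.
Since the final sound of *savluw* is /w/ (a voiced consonant), it takes -en, giving *savluwen*.

kohopkatfe, erou, savluwen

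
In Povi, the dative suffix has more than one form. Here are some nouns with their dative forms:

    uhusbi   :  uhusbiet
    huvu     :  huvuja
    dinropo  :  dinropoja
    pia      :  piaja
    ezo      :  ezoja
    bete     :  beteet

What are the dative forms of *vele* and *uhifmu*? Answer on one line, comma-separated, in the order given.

veleet, uhifmuja

The alternation tracks the last vowel of the stem — -et when the last vowel of the stem is a front vowel (*uhusbi*, *bete*); -ja when the last vowel of the stem is a back vowel (*huvu*, *dinropo*, *pia*, *ezo*).
*vele* — last vowel /e/ (a front vowel) → -et → *veleet*.
Since the last vowel of *uhifmu* is /u/ (a back vowel), it takes -ja, giving *uhifmuja*.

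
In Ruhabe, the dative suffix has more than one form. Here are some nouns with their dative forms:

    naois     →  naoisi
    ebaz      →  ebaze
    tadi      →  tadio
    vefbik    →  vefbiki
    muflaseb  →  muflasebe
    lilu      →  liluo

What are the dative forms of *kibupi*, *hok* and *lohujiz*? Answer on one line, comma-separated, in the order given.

kibupio, hoki, lohujize

Looking at the final sound of each stem: -i when the stem ends in a voiceless consonant (*naois*, *vefbik*); -e when the stem ends in a voiced consonant (*ebaz*, *muflaseb*); -o when the stem ends in a vowel (*tadi*, *lilu*).
Since the final sound of *kibupi* is /i/ (a vowel), it takes -o, giving *kibupio*.
*hok* — final sound /k/ (a voiceless consonant) → -i → *hoki*.
The final sound of *lohujiz* is /z/, which is a voiced consonant, so the suffix is -e, giving *lohujize*.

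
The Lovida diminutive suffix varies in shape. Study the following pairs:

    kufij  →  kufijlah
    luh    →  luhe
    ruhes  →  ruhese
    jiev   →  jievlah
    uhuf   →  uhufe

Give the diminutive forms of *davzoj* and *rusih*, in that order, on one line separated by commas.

davzojlah, rusihe

The alternation tracks the final consonant of the stem — -e when the stem ends in a voiceless consonant (*luh*, *ruhes*, *uhuf*); -lah when the stem ends in a voiced consonant (*kufij*, *jiev*).
Since the final consonant of *davzoj* is /j/ (voiced), it takes -lah, giving *davzojlah*.
*rusih*: final consonant = /h/, voiceless → -e → *rusihe*.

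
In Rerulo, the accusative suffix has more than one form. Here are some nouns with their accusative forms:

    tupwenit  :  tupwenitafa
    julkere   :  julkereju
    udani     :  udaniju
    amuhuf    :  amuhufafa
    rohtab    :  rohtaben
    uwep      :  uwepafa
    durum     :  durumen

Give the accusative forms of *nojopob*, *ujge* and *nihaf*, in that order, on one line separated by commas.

nojopoben, ujgeju, nihafafa

The pattern is voicing of the final sound: -afa when the stem ends in a voiceless consonant (*tupwenit*, *amuhuf*, *uwep*); -en when the stem ends in a voiced consonant (*rohtab*, *durum*); -ju when the stem ends in a vowel (*julkere*, *udani*).
Since the final sound of *nojopob* is /b/ (a voiced consonant), it takes -en, giving *nojopoben*.
*ujge*: final sound = /e/, a vowel → -ju → *ujgeju*.
The final sound of *nihaf* is /f/, which is a voiceless consonant, so the suffix is -afa, giving *nihafafa*.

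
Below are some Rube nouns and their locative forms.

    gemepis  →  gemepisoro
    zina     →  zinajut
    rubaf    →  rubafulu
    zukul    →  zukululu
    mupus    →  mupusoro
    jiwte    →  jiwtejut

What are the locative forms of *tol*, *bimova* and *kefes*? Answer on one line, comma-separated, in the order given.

Looking at the final sound of each stem: -oro when the stem ends in a sibilant (*gemepis*, *mupus*); -ulu when the stem ends in a non-sibilant consonant (*rubaf*, *zukul*); -jut when the stem ends in a vowel (*zina*, *jiwte*).
The final sound of *tol* is /l/, which is a non-sibilant consonant, so the suffix is -ulu, giving *tolulu*.
*bimova* — final sound /a/ (a vowel) → -jut → *bimovajut*.
The final sound of *kefes* is /s/, which is a sibilant, so the suffix is -oro, giving *kefesoro*.

tolulu, bimovajut, kefesoro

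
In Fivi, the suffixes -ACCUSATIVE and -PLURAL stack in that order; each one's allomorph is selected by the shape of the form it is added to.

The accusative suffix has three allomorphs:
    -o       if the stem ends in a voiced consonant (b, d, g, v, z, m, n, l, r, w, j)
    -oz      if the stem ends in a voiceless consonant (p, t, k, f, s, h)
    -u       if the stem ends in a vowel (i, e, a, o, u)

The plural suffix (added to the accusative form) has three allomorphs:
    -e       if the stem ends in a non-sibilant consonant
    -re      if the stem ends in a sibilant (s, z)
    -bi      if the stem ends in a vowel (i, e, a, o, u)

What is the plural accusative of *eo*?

eoubi

The final sound of *eo* is /o/, which is a vowel, so the accusative suffix is -u, giving *eou*.
Since the final sound of the accusative form *eou* is /u/ (a vowel), it takes -bi, giving *eoubi*.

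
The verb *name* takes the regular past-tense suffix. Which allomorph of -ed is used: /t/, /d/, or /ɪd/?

/d/

The stem *name* ends in a voiced sound other than /d/.
The -ed suffix is realized as /ɪd/ after /t, d/; as /t/ after other voiceless consonants; and as /d/ after other voiced sounds.
So -ed on *name* is pronounced /d/.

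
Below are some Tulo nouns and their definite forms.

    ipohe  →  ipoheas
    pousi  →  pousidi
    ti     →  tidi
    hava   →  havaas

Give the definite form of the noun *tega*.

Looking at the last vowel of each stem: -di when the last vowel of the stem is a high vowel (*pousi*, *ti*); -as when the last vowel of the stem is a non-high vowel (*ipohe*, *hava*).
The last vowel of *tega* is /a/, which is a non-high vowel, so the suffix is -as, giving *tegaas*.

tegaas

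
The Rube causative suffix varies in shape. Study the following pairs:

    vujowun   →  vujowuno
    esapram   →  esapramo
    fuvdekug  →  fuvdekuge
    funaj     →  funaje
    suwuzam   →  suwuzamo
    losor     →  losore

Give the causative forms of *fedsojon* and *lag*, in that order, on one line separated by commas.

fedsojono, lage

The alternation tracks the final consonant of the stem — -o when the stem ends in a nasal (*vujowun*, *esapram*, *suwuzam*); -e when the stem ends in a non-nasal consonant (*fuvdekug*, *funaj*, *losor*).
Since the final consonant of *fedsojon* is /n/ (a nasal), it takes -o, giving *fedsojono*.
The final consonant of *lag* is /g/, which is non-nasal, so the suffix is -e, giving *lage*.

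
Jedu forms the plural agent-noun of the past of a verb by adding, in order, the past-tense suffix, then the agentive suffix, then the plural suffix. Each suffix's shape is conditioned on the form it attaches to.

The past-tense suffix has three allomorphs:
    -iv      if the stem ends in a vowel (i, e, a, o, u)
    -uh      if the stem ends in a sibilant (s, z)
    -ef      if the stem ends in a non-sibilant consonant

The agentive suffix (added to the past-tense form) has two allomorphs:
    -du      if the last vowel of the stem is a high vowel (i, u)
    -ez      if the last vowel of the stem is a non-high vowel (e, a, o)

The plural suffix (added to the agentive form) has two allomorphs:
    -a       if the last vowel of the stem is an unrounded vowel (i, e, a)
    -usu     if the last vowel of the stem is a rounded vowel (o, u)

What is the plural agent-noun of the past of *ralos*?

ralosuhduusu

*ralos* — final sound /s/ (a sibilant) → -uh → *ralosuh*.
The past-tense form *ralosuh*: last vowel = /u/, a high vowel → -du → *ralosuhdu*.
The agentive form *ralosuhdu* — last vowel /u/ (a rounded vowel) → -usu → *ralosuhduusu*.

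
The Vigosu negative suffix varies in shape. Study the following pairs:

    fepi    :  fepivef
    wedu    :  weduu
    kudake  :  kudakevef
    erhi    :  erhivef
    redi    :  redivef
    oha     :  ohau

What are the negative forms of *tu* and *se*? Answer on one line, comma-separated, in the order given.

The pattern is front/back vowel harmony: -vef when the last vowel of the stem is a front vowel (*fepi*, *kudake*, *erhi*, *redi*); -u when the last vowel of the stem is a back vowel (*wedu*, *oha*).
*tu* — last vowel /u/ (a back vowel) → -u → *tuu*.
Since the last vowel of *se* is /e/ (a front vowel), it takes -vef, giving *sevef*.

tuu, sevef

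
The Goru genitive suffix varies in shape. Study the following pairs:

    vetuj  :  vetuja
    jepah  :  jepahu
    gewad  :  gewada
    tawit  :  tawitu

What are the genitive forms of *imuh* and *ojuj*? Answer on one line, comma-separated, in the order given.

Looking at the final consonant of each stem: -u when the stem ends in a voiceless consonant (*jepah*, *tawit*); -a when the stem ends in a voiced consonant (*vetuj*, *gewad*).
The final consonant of *imuh* is /h/, which is voiceless, so the suffix is -u, giving *imuhu*.
*ojuj* — final consonant /j/ (voiced) → -a → *ojuja*.

imuhu, ojuja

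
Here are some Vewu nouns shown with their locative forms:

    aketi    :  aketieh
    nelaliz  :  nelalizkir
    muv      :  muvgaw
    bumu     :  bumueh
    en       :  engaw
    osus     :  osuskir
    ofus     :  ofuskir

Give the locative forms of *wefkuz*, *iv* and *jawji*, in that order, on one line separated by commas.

Looking at the final sound of each stem: -kir when the stem ends in a sibilant (*nelaliz*, *osus*, *ofus*); -gaw when the stem ends in a non-sibilant consonant (*muv*, *en*); -eh when the stem ends in a vowel (*aketi*, *bumu*).
Since the final sound of *wefkuz* is /z/ (a sibilant), it takes -kir, giving *wefkuzkir*.
Since the final sound of *iv* is /v/ (a non-sibilant consonant), it takes -gaw, giving *ivgaw*.
*jawji*: final sound = /i/, a vowel → -eh → *jawjieh*.

wefkuzkir, ivgaw, jawjieh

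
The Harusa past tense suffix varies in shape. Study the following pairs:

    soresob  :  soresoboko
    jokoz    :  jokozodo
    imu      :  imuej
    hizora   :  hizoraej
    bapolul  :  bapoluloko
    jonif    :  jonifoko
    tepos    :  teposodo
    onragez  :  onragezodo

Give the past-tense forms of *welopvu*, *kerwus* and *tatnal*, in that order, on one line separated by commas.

The suffix is conditioned by the final sound: -odo when the stem ends in a sibilant (*jokoz*, *tepos*, *onragez*); -oko when the stem ends in a non-sibilant consonant (*soresob*, *bapolul*, *jonif*); -ej when the stem ends in a vowel (*imu*, *hizora*).
Since the final sound of *welopvu* is /u/ (a vowel), it takes -ej, giving *welopvuej*.
The final sound of *kerwus* is /s/, which is a sibilant, so the suffix is -odo, giving *kerwusodo*.
*tatnal* — final sound /l/ (a non-sibilant consonant) → -oko → *tatnaloko*.

welopvuej, kerwusodo, tatnaloko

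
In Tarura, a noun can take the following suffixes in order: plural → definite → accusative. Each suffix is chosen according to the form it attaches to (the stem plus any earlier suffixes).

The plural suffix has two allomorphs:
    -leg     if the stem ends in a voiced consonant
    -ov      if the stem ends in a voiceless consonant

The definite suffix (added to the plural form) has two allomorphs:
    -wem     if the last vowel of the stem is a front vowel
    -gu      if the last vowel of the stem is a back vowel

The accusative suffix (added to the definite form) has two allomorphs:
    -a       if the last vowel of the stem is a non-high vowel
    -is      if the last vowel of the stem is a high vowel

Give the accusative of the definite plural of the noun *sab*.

sablegwema

*sab* — final consonant /b/ (voiced) → -leg → *sableg*.
The plural form *sableg*: last vowel = /e/, a front vowel → -wem → *sablegwem*.
The definite form *sablegwem*: last vowel = /e/, a non-high vowel → -a → *sablegwema*.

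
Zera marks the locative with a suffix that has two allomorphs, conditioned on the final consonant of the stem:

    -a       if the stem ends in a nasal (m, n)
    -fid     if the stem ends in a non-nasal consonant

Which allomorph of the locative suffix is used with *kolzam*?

-a

*kolzam*: final consonant = /m/, a nasal → -a.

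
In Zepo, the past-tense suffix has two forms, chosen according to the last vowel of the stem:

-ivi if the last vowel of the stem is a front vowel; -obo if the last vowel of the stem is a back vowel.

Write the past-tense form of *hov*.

hovobo

Since the last vowel of *hov* is /o/ (a back vowel), it takes -obo, giving *hovobo*.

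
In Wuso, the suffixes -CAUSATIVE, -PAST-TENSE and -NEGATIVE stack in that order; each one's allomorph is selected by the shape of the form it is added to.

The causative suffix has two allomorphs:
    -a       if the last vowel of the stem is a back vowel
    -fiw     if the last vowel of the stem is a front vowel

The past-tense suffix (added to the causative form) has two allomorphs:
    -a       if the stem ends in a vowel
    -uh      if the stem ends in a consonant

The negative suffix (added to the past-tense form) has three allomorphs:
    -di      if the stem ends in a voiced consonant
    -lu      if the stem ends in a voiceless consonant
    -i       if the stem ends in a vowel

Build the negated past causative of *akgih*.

*akgih* — last vowel /i/ (a front vowel) → -fiw → *akgihfiw*.
The final sound of the causative form *akgihfiw* is /w/, which is a consonant, so the past-tense suffix is -uh, giving *akgihfiwuh*.
The final sound of the past-tense form *akgihfiwuh* is /h/, which is a voiceless consonant, so the negative suffix is -lu, giving *akgihfiwuhlu*.

akgihfiwuhlu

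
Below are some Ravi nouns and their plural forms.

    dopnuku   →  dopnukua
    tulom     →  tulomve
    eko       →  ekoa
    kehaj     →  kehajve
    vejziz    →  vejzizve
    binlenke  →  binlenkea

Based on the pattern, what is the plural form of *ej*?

The alternation tracks the final sound of the stem — -ve when the stem ends in a consonant (*tulom*, *kehaj*, *vejziz*); -a when the stem ends in a vowel (*dopnuku*, *eko*, *binlenke*).
Since the final sound of *ej* is /j/ (a consonant), it takes -ve, giving *ejve*.

ejve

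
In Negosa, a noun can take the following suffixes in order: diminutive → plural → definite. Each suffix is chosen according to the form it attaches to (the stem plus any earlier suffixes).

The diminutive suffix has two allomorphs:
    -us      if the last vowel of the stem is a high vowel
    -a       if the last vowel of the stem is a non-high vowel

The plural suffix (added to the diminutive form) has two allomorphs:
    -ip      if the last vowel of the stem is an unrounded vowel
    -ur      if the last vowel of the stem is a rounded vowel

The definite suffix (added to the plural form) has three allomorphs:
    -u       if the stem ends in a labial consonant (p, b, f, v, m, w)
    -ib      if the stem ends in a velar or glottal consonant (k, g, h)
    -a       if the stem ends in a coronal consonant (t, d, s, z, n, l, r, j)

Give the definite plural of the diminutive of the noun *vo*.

voaipu

*vo* — last vowel /o/ (a non-high vowel) → -a → *voa*.
Since the last vowel of the diminutive form *voa* is /a/ (an unrounded vowel), it takes -ip, giving *voaip*.
The plural form *voaip* — final consonant /p/ (labial) → -u → *voaipu*.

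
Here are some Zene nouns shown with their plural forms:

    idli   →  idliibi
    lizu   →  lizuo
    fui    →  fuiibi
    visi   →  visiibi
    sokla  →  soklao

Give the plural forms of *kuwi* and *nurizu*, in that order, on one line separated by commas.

The alternation tracks the last vowel of the stem — -ibi when the last vowel of the stem is a front vowel (*idli*, *fui*, *visi*); -o when the last vowel of the stem is a back vowel (*lizu*, *sokla*).
Since the last vowel of *kuwi* is /i/ (a front vowel), it takes -ibi, giving *kuwiibi*.
*nurizu*: last vowel = /u/, a back vowel → -o → *nurizuo*.

kuwiibi, nurizuo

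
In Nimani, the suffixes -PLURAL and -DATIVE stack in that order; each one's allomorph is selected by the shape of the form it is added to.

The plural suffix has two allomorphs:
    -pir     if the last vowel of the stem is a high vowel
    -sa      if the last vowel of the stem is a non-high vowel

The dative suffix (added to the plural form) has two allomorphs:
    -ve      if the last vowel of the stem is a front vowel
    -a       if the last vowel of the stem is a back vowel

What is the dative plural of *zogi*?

*zogi*: last vowel = /i/, a high vowel → -pir → *zogipir*.
The last vowel of the plural form *zogipir* is /i/, which is a front vowel, so the dative suffix is -ve, giving *zogipirve*.

zogipirve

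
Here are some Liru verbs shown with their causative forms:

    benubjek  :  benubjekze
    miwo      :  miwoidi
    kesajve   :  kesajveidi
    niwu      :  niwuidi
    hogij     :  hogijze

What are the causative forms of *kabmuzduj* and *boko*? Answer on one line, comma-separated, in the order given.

kabmuzdujze, bokoidi

Looking at the final sound of each stem: -ze when the stem ends in a consonant (*benubjek*, *hogij*); -idi when the stem ends in a vowel (*miwo*, *kesajve*, *niwu*).
*kabmuzduj*: final sound = /j/, a consonant → -ze → *kabmuzdujze*.
The final sound of *boko* is /o/, which is a vowel, so the suffix is -idi, giving *bokoidi*.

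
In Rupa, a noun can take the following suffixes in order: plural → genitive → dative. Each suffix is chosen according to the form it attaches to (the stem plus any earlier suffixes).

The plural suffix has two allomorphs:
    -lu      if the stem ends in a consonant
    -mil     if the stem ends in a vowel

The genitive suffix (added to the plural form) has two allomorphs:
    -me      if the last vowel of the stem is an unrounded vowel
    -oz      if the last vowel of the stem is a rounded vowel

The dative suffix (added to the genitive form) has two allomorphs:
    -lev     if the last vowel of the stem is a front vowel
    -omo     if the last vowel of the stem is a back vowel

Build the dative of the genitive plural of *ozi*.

ozimilmelev

*ozi*: final sound = /i/, a vowel → -mil → *ozimil*.
The plural form *ozimil*: last vowel = /i/, an unrounded vowel → -me → *ozimilme*.
The genitive form *ozimilme* — last vowel /e/ (a front vowel) → -lev → *ozimilmelev*.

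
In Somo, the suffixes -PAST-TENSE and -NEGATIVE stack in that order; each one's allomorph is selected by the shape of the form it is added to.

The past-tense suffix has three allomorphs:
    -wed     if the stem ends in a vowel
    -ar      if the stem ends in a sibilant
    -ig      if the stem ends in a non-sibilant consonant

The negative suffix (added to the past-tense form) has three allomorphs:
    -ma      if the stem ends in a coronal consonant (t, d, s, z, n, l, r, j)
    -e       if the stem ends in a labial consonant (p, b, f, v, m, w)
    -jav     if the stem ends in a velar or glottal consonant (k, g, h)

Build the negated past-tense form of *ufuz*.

The final sound of *ufuz* is /z/, which is a sibilant, so the past-tense suffix is -ar, giving *ufuzar*.
The final consonant of the past-tense form *ufuzar* is /r/, which is coronal, so the negative suffix is -ma, giving *ufuzarma*.

ufuzarma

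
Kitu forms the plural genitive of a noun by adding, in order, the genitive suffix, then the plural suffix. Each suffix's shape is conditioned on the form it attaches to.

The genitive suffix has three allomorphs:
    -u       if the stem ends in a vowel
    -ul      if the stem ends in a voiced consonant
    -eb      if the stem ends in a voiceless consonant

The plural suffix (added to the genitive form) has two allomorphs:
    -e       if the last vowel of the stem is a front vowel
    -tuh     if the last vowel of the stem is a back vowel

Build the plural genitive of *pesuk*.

pesukebe

The final sound of *pesuk* is /k/, which is a voiceless consonant, so the genitive suffix is -eb, giving *pesukeb*.
The genitive form *pesukeb* — last vowel /e/ (a front vowel) → -e → *pesukebe*.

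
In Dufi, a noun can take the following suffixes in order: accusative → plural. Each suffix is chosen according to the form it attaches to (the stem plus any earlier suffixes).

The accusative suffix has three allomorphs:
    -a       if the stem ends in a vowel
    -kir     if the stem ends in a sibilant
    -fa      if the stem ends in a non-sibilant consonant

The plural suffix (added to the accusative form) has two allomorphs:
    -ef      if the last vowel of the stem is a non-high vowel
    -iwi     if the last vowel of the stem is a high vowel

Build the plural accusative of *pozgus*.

pozguskiriwi

The final sound of *pozgus* is /s/, which is a sibilant, so the accusative suffix is -kir, giving *pozguskir*.
The last vowel of the accusative form *pozguskir* is /i/, which is a high vowel, so the plural suffix is -iwi, giving *pozguskiriwi*.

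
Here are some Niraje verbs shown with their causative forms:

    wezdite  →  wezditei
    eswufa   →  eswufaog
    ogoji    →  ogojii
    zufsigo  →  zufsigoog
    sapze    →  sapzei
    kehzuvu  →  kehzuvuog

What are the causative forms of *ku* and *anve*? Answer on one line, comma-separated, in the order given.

kuog, anvei

The pattern is front/back vowel harmony: -i when the last vowel of the stem is a front vowel (*wezdite*, *ogoji*, *sapze*); -og when the last vowel of the stem is a back vowel (*eswufa*, *zufsigo*, *kehzuvu*).
*ku*: last vowel = /u/, a back vowel → -og → *kuog*.
Since the last vowel of *anve* is /e/ (a front vowel), it takes -i, giving *anvei*.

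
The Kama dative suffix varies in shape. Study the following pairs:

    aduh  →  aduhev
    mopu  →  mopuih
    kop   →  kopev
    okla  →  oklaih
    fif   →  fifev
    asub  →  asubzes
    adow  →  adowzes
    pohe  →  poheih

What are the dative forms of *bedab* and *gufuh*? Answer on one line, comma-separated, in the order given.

The alternation tracks the final sound of the stem — -ev when the stem ends in a voiceless consonant (*aduh*, *kop*, *fif*); -zes when the stem ends in a voiced consonant (*asub*, *adow*); -ih when the stem ends in a vowel (*mopu*, *okla*, *pohe*).
*bedab*: final sound = /b/, a voiced consonant → -zes → *bedabzes*.
*gufuh* — final sound /h/ (a voiceless consonant) → -ev → *gufuhev*.

bedabzes, gufuhev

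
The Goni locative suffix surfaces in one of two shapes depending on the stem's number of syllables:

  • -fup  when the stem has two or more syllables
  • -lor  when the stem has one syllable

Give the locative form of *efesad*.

With 3 syllables, *efesad* takes -fup → *efesadfup*.

efesadfup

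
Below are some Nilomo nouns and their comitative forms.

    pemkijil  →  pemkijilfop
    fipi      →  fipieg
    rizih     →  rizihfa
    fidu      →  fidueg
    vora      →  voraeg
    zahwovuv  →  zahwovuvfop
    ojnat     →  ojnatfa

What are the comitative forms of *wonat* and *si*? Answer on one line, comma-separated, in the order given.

The pattern is voicing of the final sound: -fa when the stem ends in a voiceless consonant (*rizih*, *ojnat*); -fop when the stem ends in a voiced consonant (*pemkijil*, *zahwovuv*); -eg when the stem ends in a vowel (*fipi*, *fidu*, *vora*).
*wonat*: final sound = /t/, a voiceless consonant → -fa → *wonatfa*.
Since the final sound of *si* is /i/ (a vowel), it takes -eg, giving *sieg*.

wonatfa, sieg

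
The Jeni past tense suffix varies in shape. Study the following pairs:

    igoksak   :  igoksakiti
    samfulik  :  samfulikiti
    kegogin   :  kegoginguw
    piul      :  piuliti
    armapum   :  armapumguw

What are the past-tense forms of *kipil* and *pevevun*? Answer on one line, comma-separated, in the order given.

The pattern is nasality of the final consonant: -guw when the stem ends in a nasal (*kegogin*, *armapum*); -iti when the stem ends in a non-nasal consonant (*igoksak*, *samfulik*, *piul*).
*kipil*: final consonant = /l/, non-nasal → -iti → *kipiliti*.
The final consonant of *pevevun* is /n/, which is a nasal, so the suffix is -guw, giving *pevevunguw*.

kipiliti, pevevunguw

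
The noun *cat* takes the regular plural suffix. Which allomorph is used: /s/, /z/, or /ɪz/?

/s/

The stem *cat* ends in a voiceless non-sibilant consonant.
The plural suffix surfaces as /ɪz/ after sibilants, /s/ after other voiceless consonants, and /z/ after other voiced sounds.
So the plural -s on *cat* is pronounced /s/.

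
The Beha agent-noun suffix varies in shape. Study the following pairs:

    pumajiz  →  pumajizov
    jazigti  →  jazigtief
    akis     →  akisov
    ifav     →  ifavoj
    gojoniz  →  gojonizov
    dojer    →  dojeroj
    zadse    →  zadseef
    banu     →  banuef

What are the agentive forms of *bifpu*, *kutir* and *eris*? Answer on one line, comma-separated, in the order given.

The pattern is sibilance of the final sound: -ov when the stem ends in a sibilant (*pumajiz*, *akis*, *gojoniz*); -oj when the stem ends in a non-sibilant consonant (*ifav*, *dojer*); -ef when the stem ends in a vowel (*jazigti*, *zadse*, *banu*).
The final sound of *bifpu* is /u/, which is a vowel, so the suffix is -ef, giving *bifpuef*.
*kutir* — final sound /r/ (a non-sibilant consonant) → -oj → *kutiroj*.
The final sound of *eris* is /s/, which is a sibilant, so the suffix is -ov, giving *erisov*.

bifpuef, kutiroj, erisov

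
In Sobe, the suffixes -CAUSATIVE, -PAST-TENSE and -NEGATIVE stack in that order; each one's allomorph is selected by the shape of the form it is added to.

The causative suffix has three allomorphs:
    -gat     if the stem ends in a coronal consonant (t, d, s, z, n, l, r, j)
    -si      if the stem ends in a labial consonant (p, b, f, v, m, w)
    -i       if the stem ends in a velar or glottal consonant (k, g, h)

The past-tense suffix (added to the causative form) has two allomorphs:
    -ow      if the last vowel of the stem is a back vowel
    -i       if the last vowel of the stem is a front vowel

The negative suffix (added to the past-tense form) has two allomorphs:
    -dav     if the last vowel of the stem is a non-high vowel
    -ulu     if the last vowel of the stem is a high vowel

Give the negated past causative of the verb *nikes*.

*nikes*: final consonant = /s/, coronal → -gat → *nikesgat*.
Since the last vowel of the causative form *nikesgat* is /a/ (a back vowel), it takes -ow, giving *nikesgatow*.
The past-tense form *nikesgatow*: last vowel = /o/, a non-high vowel → -dav → *nikesgatowdav*.

nikesgatowdav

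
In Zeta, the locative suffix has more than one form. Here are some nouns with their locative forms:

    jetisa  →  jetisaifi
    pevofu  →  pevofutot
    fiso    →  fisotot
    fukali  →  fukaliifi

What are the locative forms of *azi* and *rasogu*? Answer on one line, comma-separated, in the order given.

aziifi, rasogutot

Looking at the last vowel of each stem: -tot when the last vowel of the stem is a rounded vowel (*pevofu*, *fiso*); -ifi when the last vowel of the stem is an unrounded vowel (*jetisa*, *fukali*).
The last vowel of *azi* is /i/, which is an unrounded vowel, so the suffix is -ifi, giving *aziifi*.
The last vowel of *rasogu* is /u/, which is a rounded vowel, so the suffix is -tot, giving *rasogutot*.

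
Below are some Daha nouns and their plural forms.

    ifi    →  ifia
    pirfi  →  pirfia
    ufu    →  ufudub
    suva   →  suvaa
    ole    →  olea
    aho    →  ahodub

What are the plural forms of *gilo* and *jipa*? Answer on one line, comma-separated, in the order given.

gilodub, jipaa

The alternation tracks the last vowel of the stem — -dub when the last vowel of the stem is a rounded vowel (*ufu*, *aho*); -a when the last vowel of the stem is an unrounded vowel (*ifi*, *pirfi*, *suva*, *ole*).
*gilo* — last vowel /o/ (a rounded vowel) → -dub → *gilodub*.
The last vowel of *jipa* is /a/, which is an unrounded vowel, so the suffix is -a, giving *jipaa*.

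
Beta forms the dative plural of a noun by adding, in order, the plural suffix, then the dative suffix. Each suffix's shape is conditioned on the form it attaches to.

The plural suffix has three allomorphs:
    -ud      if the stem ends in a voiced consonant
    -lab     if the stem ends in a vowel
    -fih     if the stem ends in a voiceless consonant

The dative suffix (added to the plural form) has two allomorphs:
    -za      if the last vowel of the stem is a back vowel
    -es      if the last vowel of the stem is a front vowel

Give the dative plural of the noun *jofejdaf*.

jofejdaffihes

The final sound of *jofejdaf* is /f/, which is a voiceless consonant, so the plural suffix is -fih, giving *jofejdaffih*.
The last vowel of the plural form *jofejdaffih* is /i/, which is a front vowel, so the dative suffix is -es, giving *jofejdaffihes*.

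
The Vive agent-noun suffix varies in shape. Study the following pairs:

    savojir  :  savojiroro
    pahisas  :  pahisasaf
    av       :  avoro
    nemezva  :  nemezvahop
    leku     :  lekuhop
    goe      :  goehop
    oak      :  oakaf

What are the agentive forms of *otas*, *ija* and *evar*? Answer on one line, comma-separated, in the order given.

Looking at the final sound of each stem: -af when the stem ends in a voiceless consonant (*pahisas*, *oak*); -oro when the stem ends in a voiced consonant (*savojir*, *av*); -hop when the stem ends in a vowel (*nemezva*, *leku*, *goe*).
The final sound of *otas* is /s/, which is a voiceless consonant, so the suffix is -af, giving *otasaf*.
*ija*: final sound = /a/, a vowel → -hop → *ijahop*.
*evar* — final sound /r/ (a voiced consonant) → -oro → *evaroro*.

otasaf, ijahop, evaroro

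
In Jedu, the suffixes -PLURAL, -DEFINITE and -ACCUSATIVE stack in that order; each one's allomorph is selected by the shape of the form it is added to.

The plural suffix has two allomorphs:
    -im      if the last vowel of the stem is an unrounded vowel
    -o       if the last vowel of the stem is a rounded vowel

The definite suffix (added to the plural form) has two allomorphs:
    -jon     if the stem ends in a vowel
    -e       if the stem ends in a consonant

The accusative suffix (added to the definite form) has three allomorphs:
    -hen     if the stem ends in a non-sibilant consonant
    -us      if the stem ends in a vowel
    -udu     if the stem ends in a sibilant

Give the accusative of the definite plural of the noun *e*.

*e*: last vowel = /e/, an unrounded vowel → -im → *eim*.
The final sound of the plural form *eim* is /m/, which is a consonant, so the definite suffix is -e, giving *eime*.
The definite form *eime*: final sound = /e/, a vowel → -us → *eimeus*.

eimeus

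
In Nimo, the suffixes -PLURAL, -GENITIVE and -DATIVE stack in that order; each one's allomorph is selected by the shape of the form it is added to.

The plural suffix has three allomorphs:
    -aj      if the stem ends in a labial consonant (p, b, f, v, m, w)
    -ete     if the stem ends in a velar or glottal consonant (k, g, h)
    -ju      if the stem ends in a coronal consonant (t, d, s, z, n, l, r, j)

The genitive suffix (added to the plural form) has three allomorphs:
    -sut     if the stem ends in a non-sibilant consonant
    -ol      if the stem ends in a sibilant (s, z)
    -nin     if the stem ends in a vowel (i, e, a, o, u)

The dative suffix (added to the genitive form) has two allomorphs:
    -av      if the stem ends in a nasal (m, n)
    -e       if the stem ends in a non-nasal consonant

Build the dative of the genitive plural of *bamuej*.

*bamuej* — final consonant /j/ (coronal) → -ju → *bamuejju*.
The plural form *bamuejju*: final sound = /u/, a vowel → -nin → *bamuejjunin*.
The genitive form *bamuejjunin* — final consonant /n/ (a nasal) → -av → *bamuejjuninav*.

bamuejjuninav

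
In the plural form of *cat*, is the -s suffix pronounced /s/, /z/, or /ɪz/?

/s/

The stem *cat* ends in a voiceless non-sibilant consonant.
The plural suffix surfaces as /ɪz/ after sibilants, /s/ after other voiceless consonants, and /z/ after other voiced sounds.
So the plural -s on *cat* is pronounced /s/.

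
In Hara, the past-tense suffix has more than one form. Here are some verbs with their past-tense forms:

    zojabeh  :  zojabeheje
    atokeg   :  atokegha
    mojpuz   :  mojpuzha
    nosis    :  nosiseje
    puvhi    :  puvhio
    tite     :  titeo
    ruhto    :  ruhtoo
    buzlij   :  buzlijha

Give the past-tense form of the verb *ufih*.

ufiheje

The alternation tracks the final sound of the stem — -eje when the stem ends in a voiceless consonant (*zojabeh*, *nosis*); -ha when the stem ends in a voiced consonant (*atokeg*, *mojpuz*, *buzlij*); -o when the stem ends in a vowel (*puvhi*, *tite*, *ruhto*).
*ufih* — final sound /h/ (a voiceless consonant) → -eje → *ufiheje*.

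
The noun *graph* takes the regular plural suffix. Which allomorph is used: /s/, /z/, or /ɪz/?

The stem *graph* ends in a voiceless non-sibilant consonant.
The plural suffix surfaces as /ɪz/ after sibilants, /s/ after other voiceless consonants, and /z/ after other voiced sounds.
So the plural -s on *graph* is pronounced /s/.

/s/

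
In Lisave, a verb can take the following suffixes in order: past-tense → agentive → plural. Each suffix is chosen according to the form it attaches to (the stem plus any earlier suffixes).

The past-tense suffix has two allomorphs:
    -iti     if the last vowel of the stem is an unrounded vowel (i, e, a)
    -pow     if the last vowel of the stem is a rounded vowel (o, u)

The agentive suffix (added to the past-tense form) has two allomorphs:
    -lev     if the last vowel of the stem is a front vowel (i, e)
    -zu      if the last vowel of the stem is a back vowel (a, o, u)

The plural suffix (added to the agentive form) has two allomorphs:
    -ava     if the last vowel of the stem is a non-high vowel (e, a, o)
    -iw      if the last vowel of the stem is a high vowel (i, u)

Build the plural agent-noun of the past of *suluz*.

Since the last vowel of *suluz* is /u/ (a rounded vowel), it takes -pow, giving *suluzpow*.
The past-tense form *suluzpow* — last vowel /o/ (a back vowel) → -zu → *suluzpowzu*.
The agentive form *suluzpowzu*: last vowel = /u/, a high vowel → -iw → *suluzpowzuiw*.

suluzpowzuiw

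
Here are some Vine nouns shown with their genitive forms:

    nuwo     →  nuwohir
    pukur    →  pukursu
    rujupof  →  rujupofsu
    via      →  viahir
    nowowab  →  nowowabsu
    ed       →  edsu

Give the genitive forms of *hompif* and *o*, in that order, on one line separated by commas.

hompifsu, ohir

The suffix is conditioned by the final sound: -su when the stem ends in a consonant (*pukur*, *rujupof*, *nowowab*, *ed*); -hir when the stem ends in a vowel (*nuwo*, *via*).
The final sound of *hompif* is /f/, which is a consonant, so the suffix is -su, giving *hompifsu*.
*o*: final sound = /o/, a vowel → -hir → *ohir*.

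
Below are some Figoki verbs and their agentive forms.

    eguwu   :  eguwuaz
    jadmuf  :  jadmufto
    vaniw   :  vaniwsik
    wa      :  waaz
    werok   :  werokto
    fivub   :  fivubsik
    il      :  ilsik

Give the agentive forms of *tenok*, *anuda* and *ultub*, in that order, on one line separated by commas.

tenokto, anudaaz, ultubsik

The pattern is voicing of the final sound: -to when the stem ends in a voiceless consonant (*jadmuf*, *werok*); -sik when the stem ends in a voiced consonant (*vaniw*, *fivub*, *il*); -az when the stem ends in a vowel (*eguwu*, *wa*).
*tenok* — final sound /k/ (a voiceless consonant) → -to → *tenokto*.
*anuda*: final sound = /a/, a vowel → -az → *anudaaz*.
*ultub*: final sound = /b/, a voiced consonant → -sik → *ultubsik*.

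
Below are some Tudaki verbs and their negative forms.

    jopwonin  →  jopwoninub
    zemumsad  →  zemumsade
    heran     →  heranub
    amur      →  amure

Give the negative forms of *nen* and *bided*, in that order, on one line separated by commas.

nenub, bidede

The suffix is conditioned by the final consonant: -ub when the stem ends in a nasal (*jopwonin*, *heran*); -e when the stem ends in a non-nasal consonant (*zemumsad*, *amur*).
The final consonant of *nen* is /n/, which is a nasal, so the suffix is -ub, giving *nenub*.
Since the final consonant of *bided* is /d/ (non-nasal), it takes -e, giving *bidede*.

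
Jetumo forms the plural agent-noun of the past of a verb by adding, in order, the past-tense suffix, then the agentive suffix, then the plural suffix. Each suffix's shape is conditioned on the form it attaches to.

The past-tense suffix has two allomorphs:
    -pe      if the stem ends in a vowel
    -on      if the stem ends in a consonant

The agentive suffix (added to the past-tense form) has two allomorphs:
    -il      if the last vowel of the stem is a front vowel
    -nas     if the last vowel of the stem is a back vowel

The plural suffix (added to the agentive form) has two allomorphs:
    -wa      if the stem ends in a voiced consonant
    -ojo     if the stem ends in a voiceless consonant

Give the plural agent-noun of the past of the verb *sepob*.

sepobonnasojo

Since the final sound of *sepob* is /b/ (a consonant), it takes -on, giving *sepobon*.
The last vowel of the past-tense form *sepobon* is /o/, which is a back vowel, so the agentive suffix is -nas, giving *sepobonnas*.
Since the final consonant of the agentive form *sepobonnas* is /s/ (voiceless), it takes -ojo, giving *sepobonnasojo*.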